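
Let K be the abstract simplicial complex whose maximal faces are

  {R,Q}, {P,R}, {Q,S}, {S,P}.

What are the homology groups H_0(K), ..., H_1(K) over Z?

Take the total order P < Q < R < S on the vertex set. Then K (dimension 1) consists of the simplices:

  0-simplices (4): P, Q, R, S
  1-simplices (4): PR, PS, QR, QS

so the chain groups are C_0 ≅ Z^4, C_1 ≅ Z^4.

∂_1: C_1 → C_0 sends each edge [p,q] (with p < q) to q − p.
As a 4×4 matrix over Z this has rank 3, with invariant factors (1,1,1).

Computing H_k = (kernel of ∂_k) / (image of ∂_{k+1}):

  H_0: rank C_0 − rank ∂_1 = 4 − 3 = 1, and the invariant factors of ∂_1 are all 1, so H_0 ≅ Z.
  H_1: rank ker ∂_1 − rank ∂_2 = (4 − 3) − 0 = 1, and there is no ∂_2, so H_1 ≅ Z.

H_0 = Z,  H_1 = Z.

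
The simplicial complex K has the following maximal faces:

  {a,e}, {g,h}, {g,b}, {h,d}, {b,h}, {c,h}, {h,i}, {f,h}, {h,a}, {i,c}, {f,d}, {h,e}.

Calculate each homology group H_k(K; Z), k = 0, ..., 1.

H_0 ≅ Z,  H_1 ≅ Z^4.

Order the vertices as a < b < c < d < e < f < g < h < i. Listing each simplex with vertices in this order, K has dimension 1 with simplices:

  0-simplices (9): a, b, c, d, e, f, g, h, i
  1-simplices (12): ae, ah, bg, bh, ch, ci, df, dh, eh, fh, gh, hi

giving chain groups C_0 ≅ Z^9, C_1 ≅ Z^12.

The boundary map ∂_1: C_1 → C_0 sends each edge [p,q] (with p < q) to q − p. For instance
  ∂ah = h − a.
This gives a 9×12 integer matrix of rank 8; reducing to Smith normal form yields diagonal entries (1,1,1,1,1,1,1,1).

Now H_k = ker ∂_k / im ∂_{k+1}, so:

  H_0: rank C_0 − rank ∂_1 = 9 − 8 = 1, and the invariant factors of ∂_1 are all 1, so H_0 = Z.
  H_1: rank ker ∂_1 − rank ∂_2 = (12 − 8) − 0 = 4, and there is no ∂_2, so H_1 = Z^4.

As a check, the Euler characteristic is 9 − 12 = -3, which agrees with 1 − 4 = -3.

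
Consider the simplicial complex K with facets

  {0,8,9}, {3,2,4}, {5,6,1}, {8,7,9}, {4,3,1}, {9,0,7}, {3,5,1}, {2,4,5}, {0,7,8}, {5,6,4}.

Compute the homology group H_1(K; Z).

K has 10 vertices, 18 edges, 10 triangles.
rank ∂_1 = 8, rank ∂_2 = 9 ⇒ b_1 = 18 − 8 − 9 = 1; all invariant factors of ∂_2 are 1 so no torsion. So H_1 ≅ Z.

H_1 = Z.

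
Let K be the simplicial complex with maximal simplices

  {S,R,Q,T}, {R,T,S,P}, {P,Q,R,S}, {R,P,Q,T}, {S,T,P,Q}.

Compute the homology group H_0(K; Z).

H_0 = Z.

Take the total order P < Q < R < S < T on the vertex set. Then K (dimension 3) consists of the simplices:

  0-simplices (5): P, Q, R, S, T
  1-simplices (10): PQ, PR, PS, PT, QR, QS, QT, RS, RT, ST
  2-simplices (10): PQR, PQS, PQT, PRS, PRT, PST, QRS, QRT, QST, RST
  3-simplices (5): PQRS, PQRT, PQST, PRST, QRST

so the chain groups are C_0 ≅ Z^5, C_1 ≅ Z^10, C_2 ≅ Z^10, C_3 ≅ Z^5.

The boundary map ∂_1: C_1 → C_0 is given by ∂[p,q] = [q] − [p]. For instance
  ∂PT = T − P.
The resulting 5×10 matrix has rank 4, and its Smith normal form has invariant factors (1,1,1,1).

The boundary map ∂_2: C_2 → C_1 sends each 2-simplex [p,q,r] to [q,r] − [p,r] + [p,q]. For instance
  ∂PRT = RT − PT + PR,
  ∂PQS = QS − PS + PQ.
The 10×10 boundary matrix has rank 6 and Smith normal form diag(1,1,1,1,1,1).

The boundary map ∂_3: C_3 → C_2 sends each 3-simplex σ to the alternating sum Σ_i (−1)^i (σ with its i-th vertex removed). For instance
  ∂PQST = QST − PST + PQT − PQS,
  ∂QRST = RST − QST + QRT − QRS.
As a 10×5 matrix over Z this has rank 4, with invariant factors (1,1,1,1).

Reading off H_k = ker ∂_k / im ∂_{k+1}:

  H_0: rank C_0 − rank ∂_1 = 5 − 4 = 1, and the invariant factors of ∂_1 are all 1, so H_0 ≅ Z.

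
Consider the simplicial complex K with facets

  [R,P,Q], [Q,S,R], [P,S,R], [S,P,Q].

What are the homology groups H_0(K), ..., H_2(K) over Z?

Order the vertices as P < Q < R < S. Listing each simplex with vertices in this order, K has dimension 2 with simplices:

  0-simplices (4): P, Q, R, S
  1-simplices (6): PQ, PR, PS, QR, QS, RS
  2-simplices (4): PQR, PQS, PRS, QRS

Hence C_0 ≅ Z^4, C_1 ≅ Z^6, C_2 ≅ Z^4.

∂_1: C_1 → C_0 sends each edge [p,q] (with p < q) to q − p. For instance
  ∂PQ = Q − P.
The 4×6 boundary matrix has rank 3 and Smith normal form diag(1,1,1).

∂_2: C_2 → C_1 sends each 2-simplex [p,q,r] to [q,r] − [p,r] + [p,q]. For instance
  ∂PQR = QR − PR + PQ,
  ∂PRS = RS − PS + PR.
This gives a 6×4 integer matrix of rank 3; reducing to Smith normal form yields diagonal entries (1,1,1).

Computing H_k = (kernel of ∂_k) / (image of ∂_{k+1}):

  H_0: rank C_0 − rank ∂_1 = 4 − 3 = 1, and the invariant factors of ∂_1 are all 1, so H_0 ≅ Z.
  H_1: rank ker ∂_1 − rank ∂_2 = (6 − 3) − 3 = 0, and the invariant factors of ∂_2 are all 1, so H_1 ≅ 0.
  H_2: rank ker ∂_2 − rank ∂_3 = (4 − 3) − 0 = 1, and there is no ∂_3, so H_2 ≅ Z.

H_0 ≅ Z,  H_1 = 0,  H_2 ≅ Z.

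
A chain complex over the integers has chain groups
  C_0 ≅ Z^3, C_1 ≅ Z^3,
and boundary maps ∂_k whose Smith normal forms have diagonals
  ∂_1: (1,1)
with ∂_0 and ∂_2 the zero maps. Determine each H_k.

H_0 ≅ Z,  H_1 ≅ Z.

H_0: b_0 = 3 − 0 − 2 = 1; torsion from ∂_1 factors > 1: none. So H_0 ≅ Z.
H_1: b_1 = 3 − 2 − 0 = 1; torsion from ∂_2 factors > 1: none. So H_1 ≅ Z.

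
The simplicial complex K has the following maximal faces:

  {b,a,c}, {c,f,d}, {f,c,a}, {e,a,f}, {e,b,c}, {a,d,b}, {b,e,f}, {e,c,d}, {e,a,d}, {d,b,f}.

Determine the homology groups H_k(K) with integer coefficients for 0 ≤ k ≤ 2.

H_0 ≅ Z,  H_1 ≅ Z/2,  H_2 = 0.

Fix the vertex order a < b < c < d < e < f and write every simplex with vertices in increasing order. Then dim K = 2 and the simplices of K are:

  0-simplices (6): a, b, c, d, e, f
  1-simplices (15): ab, ac, ad, ae, af, bc, bd, be, bf, cd, ce, cf, de, df, ef
  2-simplices (10): abc, abd, acf, ade, aef, bce, bdf, bef, cde, cdf

giving chain groups C_0 ≅ Z^6, C_1 ≅ Z^15, C_2 ≅ Z^10.

∂_1: C_1 → C_0 maps an edge to its endpoints' difference, ∂[p,q] = q − p. For instance
  ∂bf = f − b.
The 6×15 boundary matrix has rank 5 and Smith normal form diag(1,1,1,1,1).

The boundary map ∂_2: C_2 → C_1 acts by ∂[p,q,r] = [q,r] − [p,r] + [p,q]. For instance
  ∂abd = bd − ad + ab,
  ∂bef = ef − bf + be.
As a 15×10 matrix over Z this has rank 10, with invariant factors (1,1,1,1,1,1,1,1,1,2).

Reading off H_k = ker ∂_k / im ∂_{k+1}:

  H_0: rank C_0 − rank ∂_1 = 6 − 5 = 1, and the invariant factors of ∂_1 are all 1, so H_0 = Z.
  H_1: rank ker ∂_1 − rank ∂_2 = (15 − 5) − 10 = 0, and ∂_2 has invariant factor 2 > 1, so H_1 = Z/2.
  H_2: rank ker ∂_2 − rank ∂_3 = (10 − 10) − 0 = 0, and there is no ∂_3, so H_2 = 0.

As a check, the Euler characteristic is 6 − 15 + 10 = 1, which agrees with 1 − 0 + 0 = 1.
(K is a triangulation of the real projective plane RP^2.)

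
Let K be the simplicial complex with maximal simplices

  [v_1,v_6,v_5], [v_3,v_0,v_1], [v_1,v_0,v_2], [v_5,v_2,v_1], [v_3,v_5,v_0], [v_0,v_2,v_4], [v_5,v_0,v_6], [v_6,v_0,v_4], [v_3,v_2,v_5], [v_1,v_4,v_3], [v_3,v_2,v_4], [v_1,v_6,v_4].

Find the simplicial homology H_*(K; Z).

Order the vertices as v_0 < v_1 < v_2 < v_3 < v_4 < v_5 < v_6. Listing each simplex with vertices in this order, K has dimension 2 with simplices:

  0-simplices (7): [v_0], [v_1], [v_2], [v_3], [v_4], [v_5], [v_6]
  1-simplices (18): (18 of them)
  2-simplices (12): (12 of them)

giving chain groups C_0 ≅ Z^7, C_1 ≅ Z^18, C_2 ≅ Z^12.

∂_1: C_1 → C_0 sends each edge [p,q] (with p < q) to q − p.
The 7×18 boundary matrix has rank 6 and Smith normal form diag(1,1,1,1,1,1).

Boundary ∂_2: C_2 → C_1 maps a triangle to the signed sum of its edges. For instance
  ∂[v_1,v_4,v_6] = [v_4,v_6] − [v_1,v_6] + [v_1,v_4],
  ∂[v_0,v_1,v_3] = [v_1,v_3] − [v_0,v_3] + [v_0,v_1].
As a 18×12 matrix over Z this has rank 12, with invariant factors (1,1,1,1,1,1,1,1,1,1,1,2).

Computing H_k = (kernel of ∂_k) / (image of ∂_{k+1}):

  H_0: rank C_0 − rank ∂_1 = 7 − 6 = 1, and the invariant factors of ∂_1 are all 1, so H_0 ≅ Z.
  H_1: rank ker ∂_1 − rank ∂_2 = (18 − 6) − 12 = 0, and ∂_2 has invariant factor 2 > 1, so H_1 ≅ Z_2.
  H_2: rank ker ∂_2 − rank ∂_3 = (12 − 12) − 0 = 0, and there is no ∂_3, so H_2 ≅ 0.

As a check, the Euler characteristic is 7 − 18 + 12 = 1, which agrees with 1 − 0 + 0 = 1.

H_0 = Z,  H_1 = Z_2,  H_2 = 0.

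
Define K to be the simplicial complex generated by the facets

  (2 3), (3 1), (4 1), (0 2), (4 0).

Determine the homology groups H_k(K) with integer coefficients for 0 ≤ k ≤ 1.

H_0 ≅ Z,  H_1 ≅ Z.

Take the total order 0 < 1 < 2 < 3 < 4 on the vertex set. Then K (dimension 1) consists of the simplices:

  0-simplices (5): [0], [1], [2], [3], [4]
  1-simplices (5): [0,2], [0,4], [1,3], [1,4], [2,3]

so the chain groups are C_0 ≅ Z^5, C_1 ≅ Z^5.

The boundary map ∂_1: C_1 → C_0 is given by ∂[p,q] = [q] − [p]. For instance
  ∂[0,2] = [2] − [0].
As a 5×5 matrix over Z this has rank 4, with invariant factors (1,1,1,1).

Now H_k = ker ∂_k / im ∂_{k+1}, so:

  H_0: rank C_0 − rank ∂_1 = 5 − 4 = 1, and the invariant factors of ∂_1 are all 1, so H_0 ≅ Z.
  H_1: rank ker ∂_1 − rank ∂_2 = (5 − 4) − 0 = 1, and there is no ∂_2, so H_1 ≅ Z.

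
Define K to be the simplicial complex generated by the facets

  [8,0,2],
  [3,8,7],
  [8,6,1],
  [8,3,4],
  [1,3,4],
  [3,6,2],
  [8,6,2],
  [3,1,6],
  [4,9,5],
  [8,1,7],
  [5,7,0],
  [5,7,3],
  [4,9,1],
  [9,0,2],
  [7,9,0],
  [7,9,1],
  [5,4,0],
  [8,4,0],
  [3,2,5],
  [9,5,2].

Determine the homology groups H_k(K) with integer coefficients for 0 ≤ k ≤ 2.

H_0 ≅ Z,  H_1 ≅ Z ⊕ Z/2,  H_2 = 0.

K has 10 vertices, 30 edges, 20 triangles.
rank ∂_0 = 0, rank ∂_1 = 9 ⇒ b_0 = 10 − 0 − 9 = 1; all invariant factors of ∂_1 are 1 so no torsion. So H_0 ≅ Z.
rank ∂_1 = 9, rank ∂_2 = 20 ⇒ b_1 = 30 − 9 − 20 = 1; ∂_2 has invariant factor(s) [2] giving torsion. So H_1 ≅ Z ⊕ Z/2.
rank ∂_2 = 20, rank ∂_3 = 0 ⇒ b_2 = 20 − 20 − 0 = 0. So H_2 ≅ 0.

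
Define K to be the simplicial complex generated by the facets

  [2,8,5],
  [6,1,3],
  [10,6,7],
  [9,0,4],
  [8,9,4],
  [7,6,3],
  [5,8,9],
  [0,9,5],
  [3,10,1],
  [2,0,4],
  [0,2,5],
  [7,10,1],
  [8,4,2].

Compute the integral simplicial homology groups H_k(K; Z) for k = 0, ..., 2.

Take the total order 0 < 1 < 2 < 3 < 4 < 5 < 6 < 7 < 8 < 9 < 10 on the vertex set. Then K (dimension 2) consists of the simplices:

  0-simplices (11): [0], [1], [2], [3], [4], [5], [6], [7], [8], [9], [10]
  1-simplices (22): [0,2], [0,4], [0,5], [0,9], [1,3], [1,6], [1,7], [1,10], [2,4], [2,5], [2,8], [3,6], [3,7], [3,10], [4,8], [4,9], [5,8], [5,9], [6,7], [6,10], [7,10], [8,9]
  2-simplices (13): [0,2,4], [0,2,5], [0,4,9], [0,5,9], [1,3,6], [1,3,10], [1,7,10], [2,4,8], [2,5,8], [3,6,7], [4,8,9], [5,8,9], [6,7,10]

giving chain groups C_0 ≅ Z^11, C_1 ≅ Z^22, C_2 ≅ Z^13.

∂_1: C_1 → C_0 maps an edge to its endpoints' difference, ∂[p,q] = q − p.
The resulting 11×22 matrix has rank 9, and its Smith normal form has invariant factors (1,1,1,1,1,1,1,1,1).

∂_2: C_2 → C_1 acts by ∂[p,q,r] = [q,r] − [p,r] + [p,q]. For instance
  ∂[2,4,8] = [4,8] − [2,8] + [2,4],
  ∂[3,6,7] = [6,7] − [3,7] + [3,6].
The resulting 22×13 matrix has rank 12, and its Smith normal form has invariant factors (1,1,1,1,1,1,1,1,1,1,1,1).

Now H_k = ker ∂_k / im ∂_{k+1}, so:

  H_0: rank C_0 − rank ∂_1 = 11 − 9 = 2, and the invariant factors of ∂_1 are all 1, so H_0 ≅ Z^2.
  H_1: rank ker ∂_1 − rank ∂_2 = (22 − 9) − 12 = 1, and the invariant factors of ∂_2 are all 1, so H_1 ≅ Z.
  H_2: rank ker ∂_2 − rank ∂_3 = (13 − 12) − 0 = 1, and there is no ∂_3, so H_2 ≅ Z.

H_0 ≅ Z^2,  H_1 ≅ Z,  H_2 ≅ Z.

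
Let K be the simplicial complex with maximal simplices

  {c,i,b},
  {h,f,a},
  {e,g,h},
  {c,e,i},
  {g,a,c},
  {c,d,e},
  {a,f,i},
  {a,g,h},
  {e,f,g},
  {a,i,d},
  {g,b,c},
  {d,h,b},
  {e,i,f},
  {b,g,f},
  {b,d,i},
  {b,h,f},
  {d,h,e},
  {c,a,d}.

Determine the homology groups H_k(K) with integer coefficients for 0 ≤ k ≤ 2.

Order the vertices as a < b < c < d < e < f < g < h < i. Listing each simplex with vertices in this order, K has dimension 2 with simplices:

  0-simplices (9): a, b, c, d, e, f, g, h, i
  1-simplices (27): ac, ad, af, ag, ah, ai, bc, bd, bf, bg, bh, bi, cd, ce, cg, ci, de, dh, di, ef, eg, eh, ei, fg, fh, fi, gh
  2-simplices (18): acd, acg, adi, afh, afi, agh, bcg, bci, bdh, bdi, bfg, bfh, cde, cei, deh, efg, efi, egh

Hence C_0 ≅ Z^9, C_1 ≅ Z^27, C_2 ≅ Z^18.

Boundary ∂_1: C_1 → C_0 sends each edge [p,q] (with p < q) to q − p. For instance
  ∂bd = d − b.
The 9×27 boundary matrix has rank 8 and Smith normal form diag(1,1,1,1,1,1,1,1).

The boundary map ∂_2: C_2 → C_1 acts by ∂[p,q,r] = [q,r] − [p,r] + [p,q]. For instance
  ∂efg = fg − eg + ef,
  ∂bci = ci − bi + bc.
As a 27×18 matrix over Z this has rank 18, with invariant factors (1,1,1,1,1,1,1,1,1,1,1,1,1,1,1,1,1,2).

Now H_k = ker ∂_k / im ∂_{k+1}, so:

  H_0: rank C_0 − rank ∂_1 = 9 − 8 = 1, and the invariant factors of ∂_1 are all 1, so H_0 = Z.
  H_1: rank ker ∂_1 − rank ∂_2 = (27 − 8) − 18 = 1, and ∂_2 has invariant factor 2 > 1, so H_1 = Z ⊕ Z/2.
  H_2: rank ker ∂_2 − rank ∂_3 = (18 − 18) − 0 = 0, and there is no ∂_3, so H_2 = 0.

As a check, the Euler characteristic is 9 − 27 + 18 = 0, which agrees with 1 − 1 + 0 = 0.

H_0 ≅ Z,  H_1 ≅ Z ⊕ Z/2,  H_2 = 0.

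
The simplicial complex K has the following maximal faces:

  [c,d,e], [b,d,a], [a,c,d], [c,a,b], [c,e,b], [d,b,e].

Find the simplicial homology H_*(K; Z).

Fix the vertex order a < b < c < d < e and write every simplex with vertices in increasing order. Then dim K = 2 and the simplices of K are:

  0-simplices (5): a, b, c, d, e
  1-simplices (9): ab, ac, ad, bc, bd, be, cd, ce, de
  2-simplices (6): abc, abd, acd, bce, bde, cde

so the chain groups are C_0 ≅ Z^5, C_1 ≅ Z^9, C_2 ≅ Z^6.

Boundary ∂_1: C_1 → C_0 sends each edge [p,q] (with p < q) to q − p. For instance
  ∂ad = d − a.
The resulting 5×9 matrix has rank 4, and its Smith normal form has invariant factors (1,1,1,1).

∂_2: C_2 → C_1 acts by ∂[p,q,r] = [q,r] − [p,r] + [p,q]. For instance
  ∂bce = ce − be + bc,
  ∂cde = de − ce + cd.
The 9×6 boundary matrix has rank 5 and Smith normal form diag(1,1,1,1,1).

Reading off H_k = ker ∂_k / im ∂_{k+1}:

  H_0: rank C_0 − rank ∂_1 = 5 − 4 = 1, and the invariant factors of ∂_1 are all 1, so H_0 = Z.
  H_1: rank ker ∂_1 − rank ∂_2 = (9 − 4) − 5 = 0, and the invariant factors of ∂_2 are all 1, so H_1 = 0.
  H_2: rank ker ∂_2 − rank ∂_3 = (6 − 5) − 0 = 1, and there is no ∂_3, so H_2 = Z.

H_0 ≅ Z,  H_1 = 0,  H_2 ≅ Z.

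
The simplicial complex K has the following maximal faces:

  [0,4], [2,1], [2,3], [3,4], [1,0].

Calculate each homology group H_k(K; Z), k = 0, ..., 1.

Fix the vertex order 0 < 1 < 2 < 3 < 4 and write every simplex with vertices in increasing order. Then dim K = 1 and the simplices of K are:

  0-simplices (5): [0], [1], [2], [3], [4]
  1-simplices (5): [0,1], [0,4], [1,2], [2,3], [3,4]

so the chain groups are C_0 ≅ Z^5, C_1 ≅ Z^5.

∂_1: C_1 → C_0 maps an edge to its endpoints' difference, ∂[p,q] = q − p. For instance
  ∂[1,2] = [2] − [1].
This gives a 5×5 integer matrix of rank 4; reducing to Smith normal form yields diagonal entries (1,1,1,1).

From H_k ≅ ker(∂_k) / im(∂_{k+1}) we obtain:

  H_0: rank C_0 − rank ∂_1 = 5 − 4 = 1, and the invariant factors of ∂_1 are all 1, so H_0 ≅ Z.
  H_1: rank ker ∂_1 − rank ∂_2 = (5 − 4) − 0 = 1, and there is no ∂_2, so H_1 ≅ Z.

H_0 ≅ Z,  H_1 ≅ Z.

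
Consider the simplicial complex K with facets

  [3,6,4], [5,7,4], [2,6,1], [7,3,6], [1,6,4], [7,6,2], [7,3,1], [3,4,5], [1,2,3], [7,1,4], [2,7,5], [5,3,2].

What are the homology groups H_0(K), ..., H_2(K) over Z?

H_0 ≅ Z,  H_1 ≅ Z/2,  H_2 = 0.

K has 7 vertices, 18 edges, 12 triangles.
rank ∂_0 = 0, rank ∂_1 = 6 ⇒ b_0 = 7 − 0 − 6 = 1; all invariant factors of ∂_1 are 1 so no torsion. So H_0 ≅ Z.
rank ∂_1 = 6, rank ∂_2 = 12 ⇒ b_1 = 18 − 6 − 12 = 0; ∂_2 has invariant factor(s) [2] giving torsion. So H_1 ≅ Z/2.
rank ∂_2 = 12, rank ∂_3 = 0 ⇒ b_2 = 12 − 12 − 0 = 0. So H_2 ≅ 0.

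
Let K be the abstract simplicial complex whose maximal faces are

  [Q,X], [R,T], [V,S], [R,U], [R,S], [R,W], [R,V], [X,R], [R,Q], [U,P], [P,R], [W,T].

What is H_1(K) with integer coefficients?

K has 9 vertices, 12 edges.
rank ∂_1 = 8, rank ∂_2 = 0 ⇒ b_1 = 12 − 8 − 0 = 4. So H_1 ≅ Z^4.

H_1 ≅ Z^4.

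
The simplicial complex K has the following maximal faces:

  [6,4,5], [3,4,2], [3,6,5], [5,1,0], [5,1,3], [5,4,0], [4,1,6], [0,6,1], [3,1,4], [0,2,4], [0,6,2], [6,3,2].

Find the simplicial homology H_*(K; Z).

H_0 = Z,  H_1 = Z/2,  H_2 = 0.

We work with the vertex ordering 0 < 1 < 2 < 3 < 4 < 5 < 6. The simplices of K, each written with vertices in increasing order, are:

  0-simplices (7): [0], [1], [2], [3], [4], [5], [6]
  1-simplices (18): [0,1], [0,2], [0,4], [0,5], [0,6], [1,3], [1,4], [1,5], [1,6], [2,3], [2,4], [2,6], [3,4], [3,5], [3,6], [4,5], [4,6], [5,6]
  2-simplices (12): [0,1,5], [0,1,6], [0,2,4], [0,2,6], [0,4,5], [1,3,4], [1,3,5], [1,4,6], [2,3,4], [2,3,6], [3,5,6], [4,5,6]

giving chain groups C_0 ≅ Z^7, C_1 ≅ Z^18, C_2 ≅ Z^12.

Boundary ∂_1: C_1 → C_0 is given by ∂[p,q] = [q] − [p]. For instance
  ∂[1,3] = [3] − [1].
This gives a 7×18 integer matrix of rank 6; reducing to Smith normal form yields diagonal entries (1,1,1,1,1,1).

Boundary ∂_2: C_2 → C_1 maps a triangle to the signed sum of its edges. For instance
  ∂[2,3,6] = [3,6] − [2,6] + [2,3],
  ∂[3,5,6] = [5,6] − [3,6] + [3,5].
As a 18×12 matrix over Z this has rank 12, with invariant factors (1,1,1,1,1,1,1,1,1,1,1,2).

Now H_k = ker ∂_k / im ∂_{k+1}, so:

  H_0: rank C_0 − rank ∂_1 = 7 − 6 = 1, and the invariant factors of ∂_1 are all 1, so H_0 ≅ Z.
  H_1: rank ker ∂_1 − rank ∂_2 = (18 − 6) − 12 = 0, and ∂_2 has invariant factor 2 > 1, so H_1 ≅ Z/2.
  H_2: rank ker ∂_2 − rank ∂_3 = (12 − 12) − 0 = 0, and there is no ∂_3, so H_2 ≅ 0.

(K is a triangulation of the real projective plane RP^2.)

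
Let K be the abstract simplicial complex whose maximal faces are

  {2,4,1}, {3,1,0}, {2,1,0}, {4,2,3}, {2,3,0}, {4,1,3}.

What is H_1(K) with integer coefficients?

H_1 = 0.

Fix the vertex order 0 < 1 < 2 < 3 < 4 and write every simplex with vertices in increasing order. Then dim K = 2 and the simplices of K are:

  0-simplices (5): [0], [1], [2], [3], [4]
  1-simplices (9): [0,1], [0,2], [0,3], [1,2], [1,3], [1,4], [2,3], [2,4], [3,4]
  2-simplices (6): [0,1,2], [0,1,3], [0,2,3], [1,2,4], [1,3,4], [2,3,4]

giving chain groups C_0 ≅ Z^5, C_1 ≅ Z^9, C_2 ≅ Z^6.

∂_1: C_1 → C_0 maps an edge to its endpoints' difference, ∂[p,q] = q − p. For instance
  ∂[0,2] = [2] − [0].
As a 5×9 matrix over Z this has rank 4, with invariant factors (1,1,1,1).

∂_2: C_2 → C_1 acts by ∂[p,q,r] = [q,r] − [p,r] + [p,q]. For instance
  ∂[1,2,4] = [2,4] − [1,4] + [1,2],
  ∂[2,3,4] = [3,4] − [2,4] + [2,3].
The resulting 9×6 matrix has rank 5, and its Smith normal form has invariant factors (1,1,1,1,1).

Reading off H_k = ker ∂_k / im ∂_{k+1}:

  H_1: rank ker ∂_1 − rank ∂_2 = (9 − 4) − 5 = 0, and the invariant factors of ∂_2 are all 1, so H_1 ≅ 0.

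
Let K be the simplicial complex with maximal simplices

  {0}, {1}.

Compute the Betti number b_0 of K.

Fix the vertex order 0 < 1 and write every simplex with vertices in increasing order. Then dim K = 0 and the simplices of K are:

  0-simplices (2): [0], [1]

Hence C_0 ≅ Z^2.

Now H_k = ker ∂_k / im ∂_{k+1}, so:

  H_0: rank C_0 − rank ∂_1 = 2 − 0 = 2, and there is no ∂_1, so H_0 ≅ Z^2.

(K is a triangulation of a set of 2 points.)

Hence the Betti numbers are b_0 = 2.

b_0 = 2.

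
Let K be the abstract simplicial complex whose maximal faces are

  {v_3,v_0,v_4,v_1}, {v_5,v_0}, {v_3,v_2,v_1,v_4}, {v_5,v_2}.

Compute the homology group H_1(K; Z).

Fix the vertex order v_0 < v_1 < v_2 < v_3 < v_4 < v_5 and write every simplex with vertices in increasing order. Then dim K = 3 and the simplices of K are:

  0-simplices (6): [v_0], [v_1], [v_2], [v_3], [v_4], [v_5]
  1-simplices (11): [v_0,v_1], [v_0,v_3], [v_0,v_4], [v_0,v_5], [v_1,v_2], [v_1,v_3], [v_1,v_4], [v_2,v_3], [v_2,v_4], [v_2,v_5], [v_3,v_4]
  2-simplices (7): [v_0,v_1,v_3], [v_0,v_1,v_4], [v_0,v_3,v_4], [v_1,v_2,v_3], [v_1,v_2,v_4], [v_1,v_3,v_4], [v_2,v_3,v_4]
  3-simplices (2): [v_0,v_1,v_3,v_4], [v_1,v_2,v_3,v_4]

giving chain groups C_0 ≅ Z^6, C_1 ≅ Z^11, C_2 ≅ Z^7, C_3 ≅ Z^2.

Boundary ∂_1: C_1 → C_0 is given by ∂[p,q] = [q] − [p].
This gives a 6×11 integer matrix of rank 5; reducing to Smith normal form yields diagonal entries (1,1,1,1,1).

The boundary map ∂_2: C_2 → C_1 acts by ∂[p,q,r] = [q,r] − [p,r] + [p,q]. For instance
  ∂[v_1,v_2,v_3] = [v_2,v_3] − [v_1,v_3] + [v_1,v_2],
  ∂[v_1,v_3,v_4] = [v_3,v_4] − [v_1,v_4] + [v_1,v_3].
This gives a 11×7 integer matrix of rank 5; reducing to Smith normal form yields diagonal entries (1,1,1,1,1).

Boundary ∂_3: C_3 → C_2 sends each 3-simplex σ to the alternating sum Σ_i (−1)^i (σ with its i-th vertex removed). For instance
  ∂[v_1,v_2,v_3,v_4] = [v_2,v_3,v_4] − [v_1,v_3,v_4] + [v_1,v_2,v_4] − [v_1,v_2,v_3],
  ∂[v_0,v_1,v_3,v_4] = [v_1,v_3,v_4] − [v_0,v_3,v_4] + [v_0,v_1,v_4] − [v_0,v_1,v_3].
The resulting 7×2 matrix has rank 2, and its Smith normal form has invariant factors (1,1).

From H_k ≅ ker(∂_k) / im(∂_{k+1}) we obtain:

  H_1: rank ker ∂_1 − rank ∂_2 = (11 − 5) − 5 = 1, and the invariant factors of ∂_2 are all 1, so H_1 = Z.

H_1 = Z.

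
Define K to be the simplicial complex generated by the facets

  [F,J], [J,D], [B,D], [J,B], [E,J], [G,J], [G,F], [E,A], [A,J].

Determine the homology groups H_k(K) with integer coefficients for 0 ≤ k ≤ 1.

H_0 = Z,  H_1 = Z^3.

We work with the vertex ordering A < B < D < E < F < G < J. The simplices of K, each written with vertices in increasing order, are:

  0-simplices (7): A, B, D, E, F, G, J
  1-simplices (9): AE, AJ, BD, BJ, DJ, EJ, FG, FJ, GJ

so the chain groups are C_0 ≅ Z^7, C_1 ≅ Z^9.

The boundary map ∂_1: C_1 → C_0 maps an edge to its endpoints' difference, ∂[p,q] = q − p.
As a 7×9 matrix over Z this has rank 6, with invariant factors (1,1,1,1,1,1).

Computing H_k = (kernel of ∂_k) / (image of ∂_{k+1}):

  H_0: rank C_0 − rank ∂_1 = 7 − 6 = 1, and the invariant factors of ∂_1 are all 1, so H_0 ≅ Z.
  H_1: rank ker ∂_1 − rank ∂_2 = (9 − 6) − 0 = 3, and there is no ∂_2, so H_1 ≅ Z^3.

As a check, the Euler characteristic is 7 − 9 = -2, which agrees with 1 − 3 = -2.
(K is a triangulation of a wedge of 3 circles.)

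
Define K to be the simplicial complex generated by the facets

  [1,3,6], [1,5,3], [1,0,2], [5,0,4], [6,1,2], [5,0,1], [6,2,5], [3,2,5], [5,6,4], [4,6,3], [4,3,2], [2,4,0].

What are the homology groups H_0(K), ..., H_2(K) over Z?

H_0 ≅ Z,  H_1 ≅ Z/2,  H_2 = 0.

Fix the vertex order 0 < 1 < 2 < 3 < 4 < 5 < 6 and write every simplex with vertices in increasing order. Then dim K = 2 and the simplices of K are:

  0-simplices (7): [0], [1], [2], [3], [4], [5], [6]
  1-simplices (18): [0,1], [0,2], [0,4], [0,5], [1,2], [1,3], [1,5], [1,6], [2,3], [2,4], [2,5], [2,6], [3,4], [3,5], [3,6], [4,5], [4,6], [5,6]
  2-simplices (12): [0,1,2], [0,1,5], [0,2,4], [0,4,5], [1,2,6], [1,3,5], [1,3,6], [2,3,4], [2,3,5], [2,5,6], [3,4,6], [4,5,6]

giving chain groups C_0 ≅ Z^7, C_1 ≅ Z^18, C_2 ≅ Z^12.

Boundary ∂_1: C_1 → C_0 sends each edge [p,q] (with p < q) to q − p. For instance
  ∂[3,5] = [5] − [3].
The resulting 7×18 matrix has rank 6, and its Smith normal form has invariant factors (1,1,1,1,1,1).

The boundary map ∂_2: C_2 → C_1 maps a triangle to the signed sum of its edges. For instance
  ∂[3,4,6] = [4,6] − [3,6] + [3,4],
  ∂[0,1,2] = [1,2] − [0,2] + [0,1].
This gives a 18×12 integer matrix of rank 12; reducing to Smith normal form yields diagonal entries (1,1,1,1,1,1,1,1,1,1,1,2).

From H_k ≅ ker(∂_k) / im(∂_{k+1}) we obtain:

  H_0: rank C_0 − rank ∂_1 = 7 − 6 = 1, and the invariant factors of ∂_1 are all 1, so H_0 ≅ Z.
  H_1: rank ker ∂_1 − rank ∂_2 = (18 − 6) − 12 = 0, and ∂_2 has invariant factor 2 > 1, so H_1 ≅ Z/2.
  H_2: rank ker ∂_2 − rank ∂_3 = (12 − 12) − 0 = 0, and there is no ∂_3, so H_2 ≅ 0.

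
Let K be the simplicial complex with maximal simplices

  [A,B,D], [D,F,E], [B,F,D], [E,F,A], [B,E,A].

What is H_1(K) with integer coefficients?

Fix the vertex order A < B < D < E < F and write every simplex with vertices in increasing order. Then dim K = 2 and the simplices of K are:

  0-simplices (5): A, B, D, E, F
  1-simplices (10): AB, AD, AE, AF, BD, BE, BF, DE, DF, EF
  2-simplices (5): ABD, ABE, AEF, BDF, DEF

Hence C_0 ≅ Z^5, C_1 ≅ Z^10, C_2 ≅ Z^5.

The boundary map ∂_1: C_1 → C_0 is given by ∂[p,q] = [q] − [p]. For instance
  ∂BD = D − B.
This gives a 5×10 integer matrix of rank 4; reducing to Smith normal form yields diagonal entries (1,1,1,1).

Boundary ∂_2: C_2 → C_1 sends each 2-simplex [p,q,r] to [q,r] − [p,r] + [p,q]. For instance
  ∂ABD = BD − AD + AB,
  ∂AEF = EF − AF + AE.
As a 10×5 matrix over Z this has rank 5, with invariant factors (1,1,1,1,1).

From H_k ≅ ker(∂_k) / im(∂_{k+1}) we obtain:

  H_1: rank ker ∂_1 − rank ∂_2 = (10 − 4) − 5 = 1, and the invariant factors of ∂_2 are all 1, so H_1 ≅ Z.

H_1 ≅ Z.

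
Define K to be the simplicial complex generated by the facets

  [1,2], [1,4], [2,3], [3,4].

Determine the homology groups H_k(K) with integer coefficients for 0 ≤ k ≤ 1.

Order the vertices as 1 < 2 < 3 < 4. Listing each simplex with vertices in this order, K has dimension 1 with simplices:

  0-simplices (4): [1], [2], [3], [4]
  1-simplices (4): [1,2], [1,4], [2,3], [3,4]

Hence C_0 ≅ Z^4, C_1 ≅ Z^4.

Boundary ∂_1: C_1 → C_0 is given by ∂[p,q] = [q] − [p]. For instance
  ∂[1,4] = [4] − [1].
As a 4×4 matrix over Z this has rank 3, with invariant factors (1,1,1).

Computing H_k = (kernel of ∂_k) / (image of ∂_{k+1}):

  H_0: rank C_0 − rank ∂_1 = 4 − 3 = 1, and the invariant factors of ∂_1 are all 1, so H_0 ≅ Z.
  H_1: rank ker ∂_1 − rank ∂_2 = (4 − 3) − 0 = 1, and there is no ∂_2, so H_1 ≅ Z.

As a check, the Euler characteristic is 4 − 4 = 0, which agrees with 1 − 1 = 0.
(K is a triangulation of the circle S^1.)

H_0 ≅ Z,  H_1 ≅ Z.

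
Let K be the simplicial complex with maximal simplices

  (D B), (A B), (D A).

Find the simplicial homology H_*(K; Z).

H_0 = Z,  H_1 = Z.

K has 3 vertices, 3 edges.
rank ∂_0 = 0, rank ∂_1 = 2 ⇒ b_0 = 3 − 0 − 2 = 1; all invariant factors of ∂_1 are 1 so no torsion. So H_0 ≅ Z.
rank ∂_1 = 2, rank ∂_2 = 0 ⇒ b_1 = 3 − 2 − 0 = 1. So H_1 ≅ Z.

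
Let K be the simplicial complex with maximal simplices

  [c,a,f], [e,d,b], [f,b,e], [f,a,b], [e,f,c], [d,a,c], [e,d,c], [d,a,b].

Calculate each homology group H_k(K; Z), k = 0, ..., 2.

K has 6 vertices, 12 edges, 8 triangles.
rank ∂_0 = 0, rank ∂_1 = 5 ⇒ b_0 = 6 − 0 − 5 = 1; all invariant factors of ∂_1 are 1 so no torsion. So H_0 ≅ Z.
rank ∂_1 = 5, rank ∂_2 = 7 ⇒ b_1 = 12 − 5 − 7 = 0; all invariant factors of ∂_2 are 1 so no torsion. So H_1 ≅ 0.
rank ∂_2 = 7, rank ∂_3 = 0 ⇒ b_2 = 8 − 7 − 0 = 1. So H_2 ≅ Z.

H_0 = Z,  H_1 = 0,  H_2 = Z.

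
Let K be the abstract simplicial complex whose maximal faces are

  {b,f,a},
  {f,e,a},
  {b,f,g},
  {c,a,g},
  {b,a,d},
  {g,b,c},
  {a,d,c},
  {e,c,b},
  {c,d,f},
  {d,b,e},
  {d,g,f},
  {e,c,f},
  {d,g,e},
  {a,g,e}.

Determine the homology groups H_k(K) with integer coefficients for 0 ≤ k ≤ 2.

H_0 = Z,  H_1 = Z^2,  H_2 = Z.

K has 7 vertices, 21 edges, 14 triangles.
rank ∂_0 = 0, rank ∂_1 = 6 ⇒ b_0 = 7 − 0 − 6 = 1; all invariant factors of ∂_1 are 1 so no torsion. So H_0 ≅ Z.
rank ∂_1 = 6, rank ∂_2 = 13 ⇒ b_1 = 21 − 6 − 13 = 2; all invariant factors of ∂_2 are 1 so no torsion. So H_1 ≅ Z^2.
rank ∂_2 = 13, rank ∂_3 = 0 ⇒ b_2 = 14 − 13 − 0 = 1. So H_2 ≅ Z.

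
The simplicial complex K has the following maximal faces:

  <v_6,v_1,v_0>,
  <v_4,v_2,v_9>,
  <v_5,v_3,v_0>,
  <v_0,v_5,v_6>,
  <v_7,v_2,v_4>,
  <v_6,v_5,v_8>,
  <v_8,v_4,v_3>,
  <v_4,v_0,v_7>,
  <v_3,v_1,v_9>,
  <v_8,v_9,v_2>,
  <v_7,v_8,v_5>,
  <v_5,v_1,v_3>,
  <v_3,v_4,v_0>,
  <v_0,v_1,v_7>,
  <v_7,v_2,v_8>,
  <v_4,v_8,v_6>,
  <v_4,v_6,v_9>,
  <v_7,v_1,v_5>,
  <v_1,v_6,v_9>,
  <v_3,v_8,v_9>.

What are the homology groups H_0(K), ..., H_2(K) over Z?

We work with the vertex ordering v_0 < v_1 < v_2 < v_3 < v_4 < v_5 < v_6 < v_7 < v_8 < v_9. The simplices of K, each written with vertices in increasing order, are:

  0-simplices (10): [v_0], [v_1], [v_2], [v_3], [v_4], [v_5], [v_6], [v_7], [v_8], [v_9]
  1-simplices (30): (30 of them)
  2-simplices (20): (20 of them)

giving chain groups C_0 ≅ Z^10, C_1 ≅ Z^30, C_2 ≅ Z^20.

∂_1: C_1 → C_0 maps an edge to its endpoints' difference, ∂[p,q] = q − p.
The 10×30 boundary matrix has rank 9 and Smith normal form diag(1,1,1,1,1,1,1,1,1).

Boundary ∂_2: C_2 → C_1 acts by ∂[p,q,r] = [q,r] − [p,r] + [p,q]. For instance
  ∂[v_0,v_1,v_6] = [v_1,v_6] − [v_0,v_6] + [v_0,v_1],
  ∂[v_1,v_3,v_9] = [v_3,v_9] − [v_1,v_9] + [v_1,v_3].
The 30×20 boundary matrix has rank 20 and Smith normal form diag(1,1,1,1,1,1,1,1,1,1,1,1,1,1,1,1,1,1,1,2).

Reading off H_k = ker ∂_k / im ∂_{k+1}:

  H_0: rank C_0 − rank ∂_1 = 10 − 9 = 1, and the invariant factors of ∂_1 are all 1, so H_0 = Z.
  H_1: rank ker ∂_1 − rank ∂_2 = (30 − 9) − 20 = 1, and ∂_2 has invariant factor 2 > 1, so H_1 = Z ⊕ Z/2Z.
  H_2: rank ker ∂_2 − rank ∂_3 = (20 − 20) − 0 = 0, and there is no ∂_3, so H_2 = 0.

H_0 = Z,  H_1 = Z ⊕ Z/2Z,  H_2 = 0.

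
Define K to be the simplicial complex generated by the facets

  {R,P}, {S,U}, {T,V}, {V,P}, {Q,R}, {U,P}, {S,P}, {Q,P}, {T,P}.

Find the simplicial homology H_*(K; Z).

H_0 ≅ Z,  H_1 ≅ Z^3.

Fix the vertex order P < Q < R < S < T < U < V and write every simplex with vertices in increasing order. Then dim K = 1 and the simplices of K are:

  0-simplices (7): P, Q, R, S, T, U, V
  1-simplices (9): PQ, PR, PS, PT, PU, PV, QR, SU, TV

Hence C_0 ≅ Z^7, C_1 ≅ Z^9.

∂_1: C_1 → C_0 maps an edge to its endpoints' difference, ∂[p,q] = q − p. For instance
  ∂PT = T − P.
As a 7×9 matrix over Z this has rank 6, with invariant factors (1,1,1,1,1,1).

From H_k ≅ ker(∂_k) / im(∂_{k+1}) we obtain:

  H_0: rank C_0 − rank ∂_1 = 7 − 6 = 1, and the invariant factors of ∂_1 are all 1, so H_0 ≅ Z.
  H_1: rank ker ∂_1 − rank ∂_2 = (9 − 6) − 0 = 3, and there is no ∂_2, so H_1 ≅ Z^3.

As a check, the Euler characteristic is 7 − 9 = -2, which agrees with 1 − 3 = -2.
(K is a triangulation of a wedge of 3 circles.)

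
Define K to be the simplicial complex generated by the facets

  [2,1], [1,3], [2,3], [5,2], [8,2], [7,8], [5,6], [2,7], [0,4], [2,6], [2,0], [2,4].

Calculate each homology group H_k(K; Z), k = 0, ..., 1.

H_0 ≅ Z,  H_1 ≅ Z^4.

Take the total order 0 < 1 < 2 < 3 < 4 < 5 < 6 < 7 < 8 on the vertex set. Then K (dimension 1) consists of the simplices:

  0-simplices (9): [0], [1], [2], [3], [4], [5], [6], [7], [8]
  1-simplices (12): [0,2], [0,4], [1,2], [1,3], [2,3], [2,4], [2,5], [2,6], [2,7], [2,8], [5,6], [7,8]

so the chain groups are C_0 ≅ Z^9, C_1 ≅ Z^12.

The boundary map ∂_1: C_1 → C_0 is given by ∂[p,q] = [q] − [p]. For instance
  ∂[2,7] = [7] − [2].
The resulting 9×12 matrix has rank 8, and its Smith normal form has invariant factors (1,1,1,1,1,1,1,1).

Now H_k = ker ∂_k / im ∂_{k+1}, so:

  H_0: rank C_0 − rank ∂_1 = 9 − 8 = 1, and the invariant factors of ∂_1 are all 1, so H_0 = Z.
  H_1: rank ker ∂_1 − rank ∂_2 = (12 − 8) − 0 = 4, and there is no ∂_2, so H_1 = Z^4.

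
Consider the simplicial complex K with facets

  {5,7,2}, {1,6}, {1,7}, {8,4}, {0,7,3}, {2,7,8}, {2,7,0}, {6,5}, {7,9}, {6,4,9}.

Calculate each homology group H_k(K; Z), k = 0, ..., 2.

H_0 ≅ Z,  H_1 ≅ Z^3,  H_2 = 0.

Take the total order 0 < 1 < 2 < 3 < 4 < 5 < 6 < 7 < 8 < 9 on the vertex set. Then K (dimension 2) consists of the simplices:

  0-simplices (10): [0], [1], [2], [3], [4], [5], [6], [7], [8], [9]
  1-simplices (17): [0,2], [0,3], [0,7], [1,6], [1,7], [2,5], [2,7], [2,8], [3,7], [4,6], [4,8], [4,9], [5,6], [5,7], [6,9], [7,8], [7,9]
  2-simplices (5): [0,2,7], [0,3,7], [2,5,7], [2,7,8], [4,6,9]

so the chain groups are C_0 ≅ Z^10, C_1 ≅ Z^17, C_2 ≅ Z^5.

The boundary map ∂_1: C_1 → C_0 is given by ∂[p,q] = [q] − [p]. For instance
  ∂[7,9] = [9] − [7].
As a 10×17 matrix over Z this has rank 9, with invariant factors (1,1,1,1,1,1,1,1,1).

Boundary ∂_2: C_2 → C_1 acts by ∂[p,q,r] = [q,r] − [p,r] + [p,q]. For instance
  ∂[0,2,7] = [2,7] − [0,7] + [0,2],
  ∂[2,5,7] = [5,7] − [2,7] + [2,5].
This gives a 17×5 integer matrix of rank 5; reducing to Smith normal form yields diagonal entries (1,1,1,1,1).

From H_k ≅ ker(∂_k) / im(∂_{k+1}) we obtain:

  H_0: rank C_0 − rank ∂_1 = 10 − 9 = 1, and the invariant factors of ∂_1 are all 1, so H_0 = Z.
  H_1: rank ker ∂_1 − rank ∂_2 = (17 − 9) − 5 = 3, and the invariant factors of ∂_2 are all 1, so H_1 = Z^3.
  H_2: rank ker ∂_2 − rank ∂_3 = (5 − 5) − 0 = 0, and there is no ∂_3, so H_2 = 0.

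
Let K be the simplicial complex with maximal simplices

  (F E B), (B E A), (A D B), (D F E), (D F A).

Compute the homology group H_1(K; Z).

Take the total order A < B < D < E < F on the vertex set. Then K (dimension 2) consists of the simplices:

  0-simplices (5): A, B, D, E, F
  1-simplices (10): AB, AD, AE, AF, BD, BE, BF, DE, DF, EF
  2-simplices (5): ABD, ABE, ADF, BEF, DEF

giving chain groups C_0 ≅ Z^5, C_1 ≅ Z^10, C_2 ≅ Z^5.

∂_1: C_1 → C_0 sends each edge [p,q] (with p < q) to q − p. For instance
  ∂EF = F − E.
This gives a 5×10 integer matrix of rank 4; reducing to Smith normal form yields diagonal entries (1,1,1,1).

Boundary ∂_2: C_2 → C_1 sends each 2-simplex [p,q,r] to [q,r] − [p,r] + [p,q]. For instance
  ∂ABD = BD − AD + AB,
  ∂BEF = EF − BF + BE.
The 10×5 boundary matrix has rank 5 and Smith normal form diag(1,1,1,1,1).

Computing H_k = (kernel of ∂_k) / (image of ∂_{k+1}):

  H_1: rank ker ∂_1 − rank ∂_2 = (10 − 4) − 5 = 1, and the invariant factors of ∂_2 are all 1, so H_1 = Z.

H_1 = Z.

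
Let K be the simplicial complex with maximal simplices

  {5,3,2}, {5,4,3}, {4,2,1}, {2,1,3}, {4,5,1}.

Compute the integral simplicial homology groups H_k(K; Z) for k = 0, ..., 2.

Order the vertices as 1 < 2 < 3 < 4 < 5. Listing each simplex with vertices in this order, K has dimension 2 with simplices:

  0-simplices (5): [1], [2], [3], [4], [5]
  1-simplices (10): [1,2], [1,3], [1,4], [1,5], [2,3], [2,4], [2,5], [3,4], [3,5], [4,5]
  2-simplices (5): [1,2,3], [1,2,4], [1,4,5], [2,3,5], [3,4,5]

Hence C_0 ≅ Z^5, C_1 ≅ Z^10, C_2 ≅ Z^5.

The boundary map ∂_1: C_1 → C_0 is given by ∂[p,q] = [q] − [p]. For instance
  ∂[3,4] = [4] − [3].
The resulting 5×10 matrix has rank 4, and its Smith normal form has invariant factors (1,1,1,1).

Boundary ∂_2: C_2 → C_1 maps a triangle to the signed sum of its edges. For instance
  ∂[1,2,4] = [2,4] − [1,4] + [1,2],
  ∂[2,3,5] = [3,5] − [2,5] + [2,3].
The resulting 10×5 matrix has rank 5, and its Smith normal form has invariant factors (1,1,1,1,1).

From H_k ≅ ker(∂_k) / im(∂_{k+1}) we obtain:

  H_0: rank C_0 − rank ∂_1 = 5 − 4 = 1, and the invariant factors of ∂_1 are all 1, so H_0 = Z.
  H_1: rank ker ∂_1 − rank ∂_2 = (10 − 4) − 5 = 1, and the invariant factors of ∂_2 are all 1, so H_1 = Z.
  H_2: rank ker ∂_2 − rank ∂_3 = (5 − 5) − 0 = 0, and there is no ∂_3, so H_2 = 0.

H_0 = Z,  H_1 = Z,  H_2 = 0.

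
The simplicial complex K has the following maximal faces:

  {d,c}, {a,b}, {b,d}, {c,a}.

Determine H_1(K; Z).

H_1 = Z.

We work with the vertex ordering a < b < c < d. The simplices of K, each written with vertices in increasing order, are:

  0-simplices (4): a, b, c, d
  1-simplices (4): ab, ac, bd, cd

giving chain groups C_0 ≅ Z^4, C_1 ≅ Z^4.

Boundary ∂_1: C_1 → C_0 maps an edge to its endpoints' difference, ∂[p,q] = q − p.
This gives a 4×4 integer matrix of rank 3; reducing to Smith normal form yields diagonal entries (1,1,1).

From H_k ≅ ker(∂_k) / im(∂_{k+1}) we obtain:

  H_1: rank ker ∂_1 − rank ∂_2 = (4 − 3) − 0 = 1, and there is no ∂_2, so H_1 = Z.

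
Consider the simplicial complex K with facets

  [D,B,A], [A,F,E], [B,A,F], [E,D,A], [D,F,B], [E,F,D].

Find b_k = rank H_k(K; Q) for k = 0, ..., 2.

b_0 = 1, b_1 = 0, b_2 = 1.

Take the total order A < B < D < E < F on the vertex set. Then K (dimension 2) consists of the simplices:

  0-simplices (5): A, B, D, E, F
  1-simplices (9): AB, AD, AE, AF, BD, BF, DE, DF, EF
  2-simplices (6): ABD, ABF, ADE, AEF, BDF, DEF

Hence C_0 ≅ Z^5, C_1 ≅ Z^9, C_2 ≅ Z^6.

The boundary map ∂_1: C_1 → C_0 is given by ∂[p,q] = [q] − [p].
As a 5×9 matrix over Z this has rank 4, with invariant factors (1,1,1,1).

Boundary ∂_2: C_2 → C_1 maps a triangle to the signed sum of its edges. For instance
  ∂ABD = BD − AD + AB,
  ∂BDF = DF − BF + BD.
The resulting 9×6 matrix has rank 5, and its Smith normal form has invariant factors (1,1,1,1,1).

Reading off H_k = ker ∂_k / im ∂_{k+1}:

  H_0: rank C_0 − rank ∂_1 = 5 − 4 = 1, and the invariant factors of ∂_1 are all 1, so H_0 = Z.
  H_1: rank ker ∂_1 − rank ∂_2 = (9 − 4) − 5 = 0, and the invariant factors of ∂_2 are all 1, so H_1 = 0.
  H_2: rank ker ∂_2 − rank ∂_3 = (6 − 5) − 0 = 1, and there is no ∂_3, so H_2 = Z.

(K is a triangulation of the 2-sphere S^2.)

Hence the Betti numbers are b_0 = 1, b_1 = 0, b_2 = 1.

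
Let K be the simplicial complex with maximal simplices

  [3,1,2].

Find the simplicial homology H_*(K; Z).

H_0 ≅ Z,  H_1 = 0,  H_2 = 0.

Take the total order 1 < 2 < 3 on the vertex set. Then K (dimension 2) consists of the simplices:

  0-simplices (3): [1], [2], [3]
  1-simplices (3): [1,2], [1,3], [2,3]
  2-simplices (1): [1,2,3]

Hence C_0 ≅ Z^3, C_1 ≅ Z^3, C_2 ≅ Z^1.

Boundary ∂_1: C_1 → C_0 maps an edge to its endpoints' difference, ∂[p,q] = q − p. For instance
  ∂[1,3] = [3] − [1].
As a 3×3 matrix over Z this has rank 2, with invariant factors (1,1).

∂_2: C_2 → C_1 acts by ∂[p,q,r] = [q,r] − [p,r] + [p,q]. For instance
  ∂[1,2,3] = [2,3] − [1,3] + [1,2].
The resulting 3×1 matrix has rank 1, and its Smith normal form has invariant factors (1).

Reading off H_k = ker ∂_k / im ∂_{k+1}:

  H_0: rank C_0 − rank ∂_1 = 3 − 2 = 1, and the invariant factors of ∂_1 are all 1, so H_0 ≅ Z.
  H_1: rank ker ∂_1 − rank ∂_2 = (3 − 2) − 1 = 0, and the invariant factors of ∂_2 are all 1, so H_1 ≅ 0.
  H_2: rank ker ∂_2 − rank ∂_3 = (1 − 1) − 0 = 0, and there is no ∂_3, so H_2 ≅ 0.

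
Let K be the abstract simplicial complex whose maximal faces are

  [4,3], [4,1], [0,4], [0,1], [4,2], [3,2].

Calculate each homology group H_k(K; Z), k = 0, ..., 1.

K has 5 vertices, 6 edges.
rank ∂_0 = 0, rank ∂_1 = 4 ⇒ b_0 = 5 − 0 − 4 = 1; all invariant factors of ∂_1 are 1 so no torsion. So H_0 = Z.
rank ∂_1 = 4, rank ∂_2 = 0 ⇒ b_1 = 6 − 4 − 0 = 2. So H_1 = Z^2.

H_0 ≅ Z,  H_1 ≅ Z^2.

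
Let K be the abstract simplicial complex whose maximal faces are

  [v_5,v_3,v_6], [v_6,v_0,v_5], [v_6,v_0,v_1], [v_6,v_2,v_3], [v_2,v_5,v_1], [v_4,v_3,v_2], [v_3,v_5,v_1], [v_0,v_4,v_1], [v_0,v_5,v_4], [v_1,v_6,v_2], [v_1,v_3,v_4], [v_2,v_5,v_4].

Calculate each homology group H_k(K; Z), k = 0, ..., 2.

H_0 = Z,  H_1 = Z/2Z,  H_2 = 0.

Fix the vertex order v_0 < v_1 < v_2 < v_3 < v_4 < v_5 < v_6 and write every simplex with vertices in increasing order. Then dim K = 2 and the simplices of K are:

  0-simplices (7): [v_0], [v_1], [v_2], [v_3], [v_4], [v_5], [v_6]
  1-simplices (18): (18 of them)
  2-simplices (12): (12 of them)

so the chain groups are C_0 ≅ Z^7, C_1 ≅ Z^18, C_2 ≅ Z^12.

∂_1: C_1 → C_0 sends each edge [p,q] (with p < q) to q − p. For instance
  ∂[v_4,v_5] = [v_5] − [v_4].
This gives a 7×18 integer matrix of rank 6; reducing to Smith normal form yields diagonal entries (1,1,1,1,1,1).

∂_2: C_2 → C_1 maps a triangle to the signed sum of its edges. For instance
  ∂[v_1,v_2,v_5] = [v_2,v_5] − [v_1,v_5] + [v_1,v_2],
  ∂[v_0,v_5,v_6] = [v_5,v_6] − [v_0,v_6] + [v_0,v_5].
The resulting 18×12 matrix has rank 12, and its Smith normal form has invariant factors (1,1,1,1,1,1,1,1,1,1,1,2).

Computing H_k = (kernel of ∂_k) / (image of ∂_{k+1}):

  H_0: rank C_0 − rank ∂_1 = 7 − 6 = 1, and the invariant factors of ∂_1 are all 1, so H_0 = Z.
  H_1: rank ker ∂_1 − rank ∂_2 = (18 − 6) − 12 = 0, and ∂_2 has invariant factor 2 > 1, so H_1 = Z/2Z.
  H_2: rank ker ∂_2 − rank ∂_3 = (12 − 12) − 0 = 0, and there is no ∂_3, so H_2 = 0.

(K is a triangulation of the real projective plane RP^2.)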